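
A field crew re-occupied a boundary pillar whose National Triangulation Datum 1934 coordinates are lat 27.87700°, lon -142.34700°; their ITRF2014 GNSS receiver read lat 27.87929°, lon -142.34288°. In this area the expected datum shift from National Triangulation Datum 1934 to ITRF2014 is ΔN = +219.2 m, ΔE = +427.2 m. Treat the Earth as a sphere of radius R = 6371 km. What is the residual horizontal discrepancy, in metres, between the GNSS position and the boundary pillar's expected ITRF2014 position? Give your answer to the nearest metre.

42 m

Observed coordinate differences: Δφ = +0.00229°, Δλ = +0.00412°.
Converting to metres (1° lat = 111195 m, cos φ = 0.883953): observed ΔN = 254.6 m, observed ΔE = 405.0 m.
Subtracting the expected shift leaves a residual of 254.6 − (219.2) = 35.4 m north and 405.0 − (427.2) = -22.2 m east.
Residual distance = √(35.4² + (-22.2)²) = 41.8 m.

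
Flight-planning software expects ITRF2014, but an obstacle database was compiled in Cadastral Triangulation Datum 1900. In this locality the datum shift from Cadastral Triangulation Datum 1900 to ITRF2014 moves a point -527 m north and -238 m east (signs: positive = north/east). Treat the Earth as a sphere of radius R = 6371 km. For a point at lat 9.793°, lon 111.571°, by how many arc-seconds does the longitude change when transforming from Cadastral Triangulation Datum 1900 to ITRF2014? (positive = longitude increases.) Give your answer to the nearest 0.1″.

At latitude 9.793°, cos φ = 0.985429.
One radian of longitude at latitude φ spans R cos φ, so Δλ = ΔE / (R cos φ) = -238.0 / (6371000 × 0.985429) = -3.7909e-05 rad = -7.819″.

Δλ = -7.8″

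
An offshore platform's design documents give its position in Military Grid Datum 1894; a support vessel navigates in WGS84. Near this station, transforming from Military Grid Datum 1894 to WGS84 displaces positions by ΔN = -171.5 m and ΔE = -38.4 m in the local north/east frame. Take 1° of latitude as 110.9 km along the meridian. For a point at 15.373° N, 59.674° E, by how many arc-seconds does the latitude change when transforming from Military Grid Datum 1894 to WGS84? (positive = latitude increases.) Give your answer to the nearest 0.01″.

1° of latitude = 110.9 km, so Δφ = -171.5 / 110900 = -0.0015464° = -5.567″.

Δφ = -5.57″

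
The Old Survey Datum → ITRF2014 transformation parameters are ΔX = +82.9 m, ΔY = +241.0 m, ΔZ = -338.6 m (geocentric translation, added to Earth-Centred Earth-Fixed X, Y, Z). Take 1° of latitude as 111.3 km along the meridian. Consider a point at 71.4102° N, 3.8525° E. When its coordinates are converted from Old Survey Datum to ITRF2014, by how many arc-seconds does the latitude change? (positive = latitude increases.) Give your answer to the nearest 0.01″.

Δφ = -6.52″

sin φ = 0.947825, cos φ = 0.318791, sin λ = 0.067188, cos λ = 0.997740.
North component: ΔN = −sin φ cos λ·ΔX − sin φ sin λ·ΔY + cos φ·ΔZ = −(0.947825)(0.997740)(82.9) − (0.947825)(0.067188)(241.0) + (0.318791)(-338.6) = -201.69 m.
1° of latitude spans 111300 m, so Δφ = -201.69 / 111300 × 3600 = -6.524″.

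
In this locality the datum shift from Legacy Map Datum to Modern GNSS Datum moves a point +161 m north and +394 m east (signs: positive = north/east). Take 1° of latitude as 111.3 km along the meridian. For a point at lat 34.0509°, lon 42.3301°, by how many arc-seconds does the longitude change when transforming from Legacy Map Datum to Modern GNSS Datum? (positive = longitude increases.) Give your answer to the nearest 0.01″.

At latitude 34.0509°, cos φ = 0.828540.
1° of longitude at this latitude = 111.3 × cos φ = 92.22 km, so Δλ = 394.0 / 92216.6 = 0.0042726° = 15.381″.

Δλ = 15.38″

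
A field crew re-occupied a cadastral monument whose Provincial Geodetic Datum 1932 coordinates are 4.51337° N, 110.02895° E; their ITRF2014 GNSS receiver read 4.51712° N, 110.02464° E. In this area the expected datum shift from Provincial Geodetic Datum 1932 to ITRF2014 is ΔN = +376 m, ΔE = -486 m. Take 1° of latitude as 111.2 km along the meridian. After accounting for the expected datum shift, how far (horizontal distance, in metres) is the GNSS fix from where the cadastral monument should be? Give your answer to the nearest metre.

42 m

Observed coordinate differences: Δφ = +0.00375°, Δλ = -0.00431°.
Converting to metres (1° lat = 111200 m, cos φ = 0.996899): observed ΔN = 417.0 m, observed ΔE = -477.8 m.
Subtracting the expected shift leaves a residual of 417.0 − (376) = 41.0 m north and -477.8 − (-486) = 8.2 m east.
Residual distance = √(41.0² + 8.2²) = 41.8 m.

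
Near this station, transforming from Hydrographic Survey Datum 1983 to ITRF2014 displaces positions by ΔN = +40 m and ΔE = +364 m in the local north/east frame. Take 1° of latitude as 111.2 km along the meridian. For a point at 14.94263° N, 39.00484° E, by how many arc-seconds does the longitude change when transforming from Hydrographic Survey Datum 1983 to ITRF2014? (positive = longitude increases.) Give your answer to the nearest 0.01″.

At latitude 14.94263°, cos φ = 0.966184.
1° of longitude at this latitude = 111.2 × cos φ = 107.44 km, so Δλ = 364.0 / 107439.7 = 0.0033879° = 12.197″.

Δλ = 12.20″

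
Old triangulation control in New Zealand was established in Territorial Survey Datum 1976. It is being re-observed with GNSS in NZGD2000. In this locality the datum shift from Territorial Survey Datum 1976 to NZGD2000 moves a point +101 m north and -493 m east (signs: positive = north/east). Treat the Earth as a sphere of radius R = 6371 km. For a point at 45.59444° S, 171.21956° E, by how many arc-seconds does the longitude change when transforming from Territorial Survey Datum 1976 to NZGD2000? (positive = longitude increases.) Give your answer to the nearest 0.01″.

At latitude -45.59444°, cos φ = 0.699733.
One radian of longitude at latitude φ spans R cos φ, so Δλ = ΔE / (R cos φ) = -493.0 / (6371000 × 0.699733) = -1.1059e-04 rad = -22.810″.

Δλ = -22.81″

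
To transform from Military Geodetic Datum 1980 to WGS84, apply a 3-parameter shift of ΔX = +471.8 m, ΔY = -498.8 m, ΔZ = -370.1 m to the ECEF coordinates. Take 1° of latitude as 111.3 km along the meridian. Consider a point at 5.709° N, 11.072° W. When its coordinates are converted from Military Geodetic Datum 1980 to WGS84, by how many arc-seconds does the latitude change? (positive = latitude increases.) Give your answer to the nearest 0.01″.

Δφ = -13.71″

sin φ = 0.099476, cos φ = 0.995040, sin λ = -0.192042, cos λ = 0.981387.
North component: ΔN = −sin φ cos λ·ΔX − sin φ sin λ·ΔY + cos φ·ΔZ = −(0.099476)(0.981387)(471.8) − (0.099476)(-0.192042)(-498.8) + (0.995040)(-370.1) = -423.85 m.
1° of latitude spans 111300 m, so Δφ = -423.85 / 111300 × 3600 = -13.710″.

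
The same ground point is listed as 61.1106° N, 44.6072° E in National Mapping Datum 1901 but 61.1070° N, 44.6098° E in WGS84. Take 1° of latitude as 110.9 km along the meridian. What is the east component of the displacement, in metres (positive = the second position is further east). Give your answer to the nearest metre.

Δφ = 61.1070° − 61.1106° = -0.0036°; Δλ = 44.6098° − 44.6072° = +0.0026°.
ΔN = Δφ × 110900 = -399.2 m; ΔE = Δλ × 110900 × cos(61.1106°) = +0.0026 × 110900 × 0.483120 = 139.3 m.

ΔE = 139 m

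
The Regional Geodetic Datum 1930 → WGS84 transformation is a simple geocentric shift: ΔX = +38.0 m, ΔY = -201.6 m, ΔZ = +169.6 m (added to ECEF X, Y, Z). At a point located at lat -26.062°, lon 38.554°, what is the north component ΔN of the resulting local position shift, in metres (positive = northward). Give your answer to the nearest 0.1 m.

ΔN = 110.2 m

At φ = -26.062°, λ = 38.554°: sin φ = -0.439343, cos φ = 0.898319, sin λ = 0.623252, cos λ = 0.782021.
ΔN = −sin φ cos λ·ΔX − sin φ sin λ·ΔY + cos φ·ΔZ = −(-0.439343)(0.782021)(38.0) − (-0.439343)(0.623252)(-201.6) + (0.898319)(169.6) = 110.21 m.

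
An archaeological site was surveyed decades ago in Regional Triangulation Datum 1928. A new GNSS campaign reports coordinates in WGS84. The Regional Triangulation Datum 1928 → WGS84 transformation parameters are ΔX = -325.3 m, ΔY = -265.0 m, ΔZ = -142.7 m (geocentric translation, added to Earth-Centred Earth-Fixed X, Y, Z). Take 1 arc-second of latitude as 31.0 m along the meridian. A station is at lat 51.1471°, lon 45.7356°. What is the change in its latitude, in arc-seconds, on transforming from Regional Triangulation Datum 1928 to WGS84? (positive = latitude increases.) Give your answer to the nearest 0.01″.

Δφ = 7.58″

sin φ = 0.778759, cos φ = 0.627323, sin λ = 0.716127, cos λ = 0.697970.
North component: ΔN = −sin φ cos λ·ΔX − sin φ sin λ·ΔY + cos φ·ΔZ = −(0.778759)(0.697970)(-325.3) − (0.778759)(0.716127)(-265.0) + (0.627323)(-142.7) = 235.09 m.
1° of latitude spans 3600 × 31.00 = 111600 m, so Δφ = 235.09 / 111600 × 3600 = 7.583″.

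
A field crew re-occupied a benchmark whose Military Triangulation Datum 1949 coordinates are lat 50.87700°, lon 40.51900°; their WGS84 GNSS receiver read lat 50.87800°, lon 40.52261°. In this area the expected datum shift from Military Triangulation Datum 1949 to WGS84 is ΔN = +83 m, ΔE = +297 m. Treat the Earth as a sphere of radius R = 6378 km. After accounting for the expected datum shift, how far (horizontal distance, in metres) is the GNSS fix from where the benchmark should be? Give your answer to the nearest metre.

Observed coordinate differences: Δφ = +0.00100°, Δλ = +0.00361°.
Converting to metres (1° lat = 111317 m, cos φ = 0.630987): observed ΔN = 111.3 m, observed ΔE = 253.6 m.
Subtracting the expected shift leaves a residual of 111.3 − (83) = 28.3 m north and 253.6 − (297) = -43.4 m east.
Residual distance = √(28.3² + (-43.4)²) = 51.9 m.

52 m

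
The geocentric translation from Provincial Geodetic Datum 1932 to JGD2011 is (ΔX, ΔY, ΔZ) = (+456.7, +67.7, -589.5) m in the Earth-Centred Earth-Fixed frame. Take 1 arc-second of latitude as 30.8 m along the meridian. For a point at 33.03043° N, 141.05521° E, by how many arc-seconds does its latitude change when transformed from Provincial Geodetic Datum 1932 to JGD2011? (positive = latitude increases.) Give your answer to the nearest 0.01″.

Δφ = -10.51″

sin φ = 0.545084, cos φ = 0.838381, sin λ = 0.628571, cos λ = -0.777752.
North component: ΔN = −sin φ cos λ·ΔX − sin φ sin λ·ΔY + cos φ·ΔZ = −(0.545084)(-0.777752)(456.7) − (0.545084)(0.628571)(67.7) + (0.838381)(-589.5) = -323.81 m.
1° of latitude spans 3600 × 30.80 = 110880 m, so Δφ = -323.81 / 110880 × 3600 = -10.513″.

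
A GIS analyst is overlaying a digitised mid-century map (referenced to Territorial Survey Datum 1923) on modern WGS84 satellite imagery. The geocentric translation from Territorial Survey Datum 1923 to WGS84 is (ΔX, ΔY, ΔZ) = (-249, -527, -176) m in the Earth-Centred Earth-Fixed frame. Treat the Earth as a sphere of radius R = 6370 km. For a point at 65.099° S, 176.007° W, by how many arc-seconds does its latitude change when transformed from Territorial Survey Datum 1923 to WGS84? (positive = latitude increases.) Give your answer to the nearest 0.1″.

Δφ = 6.0″

sin φ = -0.907037, cos φ = 0.421052, sin λ = -0.069635, cos λ = -0.997573.
North component: ΔN = −sin φ cos λ·ΔX − sin φ sin λ·ΔY + cos φ·ΔZ = −(-0.907037)(-0.997573)(-249) − (-0.907037)(-0.069635)(-527) + (0.421052)(-176) = 184.48 m.
1° of latitude spans πR/180 = 111177 m, so Δφ = 184.48 / 111177 × 3600 = 5.974″.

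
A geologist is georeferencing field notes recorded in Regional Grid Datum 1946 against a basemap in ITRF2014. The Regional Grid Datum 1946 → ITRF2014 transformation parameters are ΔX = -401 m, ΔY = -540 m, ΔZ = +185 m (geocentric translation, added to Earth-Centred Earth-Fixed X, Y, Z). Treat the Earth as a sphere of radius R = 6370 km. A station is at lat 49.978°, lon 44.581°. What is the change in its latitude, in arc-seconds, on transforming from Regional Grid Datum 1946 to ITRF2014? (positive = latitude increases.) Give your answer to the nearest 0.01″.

sin φ = 0.765798, cos φ = 0.643082, sin λ = 0.701917, cos λ = 0.712259.
North component: ΔN = −sin φ cos λ·ΔX − sin φ sin λ·ΔY + cos φ·ΔZ = −(0.765798)(0.712259)(-401) − (0.765798)(0.701917)(-540) + (0.643082)(185) = 627.96 m.
1° of latitude spans πR/180 = 111177 m, so Δφ = 627.96 / 111177 × 3600 = 20.334″.

Δφ = 20.33″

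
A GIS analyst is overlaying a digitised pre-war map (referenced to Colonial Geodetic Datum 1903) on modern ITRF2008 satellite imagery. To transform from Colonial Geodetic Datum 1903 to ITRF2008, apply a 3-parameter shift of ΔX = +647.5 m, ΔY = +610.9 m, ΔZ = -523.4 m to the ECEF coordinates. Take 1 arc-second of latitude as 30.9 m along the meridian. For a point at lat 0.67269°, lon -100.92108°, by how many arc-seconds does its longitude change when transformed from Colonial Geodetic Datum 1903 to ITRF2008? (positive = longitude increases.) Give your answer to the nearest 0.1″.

Δλ = 16.8″

sin φ = 0.011740, cos φ = 0.999931, sin λ = -0.981889, cos λ = -0.189457.
East component: ΔE = −sin λ·ΔX + cos λ·ΔY = −(-0.981889)(647.5) + (-0.189457)(610.9) = 520.03 m.
1° of latitude spans 3600 × 30.90 = 111240 m; at latitude φ, 1° of longitude spans that × cos φ = 111232.3 m, so Δλ = 520.03 / 111232.3 × 3600 = 16.831″.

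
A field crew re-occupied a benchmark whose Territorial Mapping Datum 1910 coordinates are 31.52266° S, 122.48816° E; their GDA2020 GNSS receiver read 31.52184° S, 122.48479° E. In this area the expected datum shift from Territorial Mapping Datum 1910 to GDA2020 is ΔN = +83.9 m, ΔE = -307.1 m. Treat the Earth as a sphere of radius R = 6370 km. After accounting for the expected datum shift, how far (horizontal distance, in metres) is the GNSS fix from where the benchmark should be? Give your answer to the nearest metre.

14 m

Observed coordinate differences: Δφ = +0.00082°, Δλ = -0.00337°.
Converting to metres (1° lat = 111177 m, cos φ = 0.852433): observed ΔN = 91.2 m, observed ΔE = -319.4 m.
Subtracting the expected shift leaves a residual of 91.2 − (83.9) = 7.3 m north and -319.4 − (-307.1) = -12.3 m east.
Residual distance = √(7.3² + (-12.3)²) = 14.3 m.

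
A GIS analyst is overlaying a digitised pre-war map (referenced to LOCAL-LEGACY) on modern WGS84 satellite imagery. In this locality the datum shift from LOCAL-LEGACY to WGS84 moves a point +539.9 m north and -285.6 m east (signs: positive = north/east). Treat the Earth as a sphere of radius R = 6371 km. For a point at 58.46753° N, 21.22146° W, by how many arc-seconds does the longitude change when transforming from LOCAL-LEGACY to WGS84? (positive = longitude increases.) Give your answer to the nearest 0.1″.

Δλ = -17.7″

At latitude 58.46753°, cos φ = 0.522982.
One radian of longitude at latitude φ spans R cos φ, so Δλ = ΔE / (R cos φ) = -285.6 / (6371000 × 0.522982) = -8.5716e-05 rad = -17.680″.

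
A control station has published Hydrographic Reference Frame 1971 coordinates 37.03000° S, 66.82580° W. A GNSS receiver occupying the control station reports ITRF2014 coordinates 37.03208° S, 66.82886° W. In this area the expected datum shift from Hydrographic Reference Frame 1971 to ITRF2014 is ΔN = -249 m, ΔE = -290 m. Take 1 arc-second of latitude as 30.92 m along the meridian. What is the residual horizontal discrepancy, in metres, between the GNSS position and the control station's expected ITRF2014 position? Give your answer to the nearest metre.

25 m

Observed coordinate differences: Δφ = -0.00208°, Δλ = -0.00306°.
Converting to metres (1° lat = 111312 m, cos φ = 0.798320): observed ΔN = -231.5 m, observed ΔE = -271.9 m.
Subtracting the expected shift leaves a residual of -231.5 − (-249) = 17.5 m north and -271.9 − (-290) = 18.1 m east.
Residual distance = √(17.5² + 18.1²) = 25.1 m.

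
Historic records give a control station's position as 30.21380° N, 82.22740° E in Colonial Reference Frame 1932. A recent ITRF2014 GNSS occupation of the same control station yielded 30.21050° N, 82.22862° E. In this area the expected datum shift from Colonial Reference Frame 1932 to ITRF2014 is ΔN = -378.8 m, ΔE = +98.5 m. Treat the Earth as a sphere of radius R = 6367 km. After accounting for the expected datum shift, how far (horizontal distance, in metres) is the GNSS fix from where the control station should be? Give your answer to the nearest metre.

22 m

Observed coordinate differences: Δφ = -0.00330°, Δλ = +0.00122°.
Converting to metres (1° lat = 111125 m, cos φ = 0.864154): observed ΔN = -366.7 m, observed ΔE = 117.2 m.
Subtracting the expected shift leaves a residual of -366.7 − (-378.8) = 12.1 m north and 117.2 − (98.5) = 18.7 m east.
Residual distance = √(12.1² + 18.7²) = 22.2 m.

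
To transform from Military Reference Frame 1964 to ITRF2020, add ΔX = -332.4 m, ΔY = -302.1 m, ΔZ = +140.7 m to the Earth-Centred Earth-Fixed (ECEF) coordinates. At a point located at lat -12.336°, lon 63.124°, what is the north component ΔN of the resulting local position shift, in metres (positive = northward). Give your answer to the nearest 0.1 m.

ΔN = 47.8 m

At φ = -12.336°, λ = 63.124°: sin φ = -0.213644, cos φ = 0.976912, sin λ = 0.891987, cos λ = 0.452061.
ΔN = −sin φ cos λ·ΔX − sin φ sin λ·ΔY + cos φ·ΔZ = −(-0.213644)(0.452061)(-332.4) − (-0.213644)(0.891987)(-302.1) + (0.976912)(140.7) = 47.78 m.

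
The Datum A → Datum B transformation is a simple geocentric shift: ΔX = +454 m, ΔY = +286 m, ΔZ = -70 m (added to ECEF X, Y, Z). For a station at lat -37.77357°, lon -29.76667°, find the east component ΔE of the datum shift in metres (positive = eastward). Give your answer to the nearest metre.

At φ = -37.77357°, λ = -29.76667°: sin φ = -0.612542, cos φ = 0.790438, sin λ = -0.496469, cos λ = 0.868054.
ΔE = −sin λ·ΔX + cos λ·ΔY = −(-0.496469)·(454) + (0.868054)·(286) = 473.66 m.

ΔE = 474 m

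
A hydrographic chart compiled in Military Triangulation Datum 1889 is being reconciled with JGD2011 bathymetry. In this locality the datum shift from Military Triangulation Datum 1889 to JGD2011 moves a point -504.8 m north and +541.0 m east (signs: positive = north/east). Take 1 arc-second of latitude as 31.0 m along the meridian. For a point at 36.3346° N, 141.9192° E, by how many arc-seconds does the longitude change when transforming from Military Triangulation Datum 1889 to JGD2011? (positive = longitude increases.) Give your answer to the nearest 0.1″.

Δλ = 21.7″

At latitude 36.3346°, cos φ = 0.805571.
1″ of longitude at this latitude = 31.00 × cos φ = 24.9727 m, so Δλ = 541.0 / 24.9727 = 21.664″.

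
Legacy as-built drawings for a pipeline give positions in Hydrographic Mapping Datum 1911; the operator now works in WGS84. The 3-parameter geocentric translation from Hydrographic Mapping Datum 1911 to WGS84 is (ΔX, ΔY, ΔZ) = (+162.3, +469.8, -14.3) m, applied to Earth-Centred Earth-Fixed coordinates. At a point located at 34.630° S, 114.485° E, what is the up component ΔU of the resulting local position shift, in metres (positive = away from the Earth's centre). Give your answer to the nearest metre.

At φ = -34.630°, λ = 114.485°: sin φ = -0.568275, cos φ = 0.822839, sin λ = 0.910070, cos λ = -0.414455.
ΔU = cos φ cos λ·ΔX + cos φ sin λ·ΔY + sin φ·ΔZ = (0.822839)(-0.414455)(162.3) + (0.822839)(0.910070)(469.8) + (-0.568275)(-14.3) = 304.58 m.

ΔU = 305 m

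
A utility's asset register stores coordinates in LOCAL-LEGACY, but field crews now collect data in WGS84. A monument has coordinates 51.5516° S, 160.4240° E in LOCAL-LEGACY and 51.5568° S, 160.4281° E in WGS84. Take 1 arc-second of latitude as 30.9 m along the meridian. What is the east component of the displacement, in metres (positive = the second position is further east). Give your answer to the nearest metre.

Δφ = -51.5568° − -51.5516° = -0.0052°; Δλ = 160.4281° − 160.4240° = +0.0041°.
1° of latitude = 3600 × 30.90 = 111240 m.
ΔN = Δφ × 111240 = -578.4 m; ΔE = Δλ × 111240 × cos(-51.5516°) = +0.0041 × 111240 × 0.621810 = 283.6 m.

ΔE = 284 m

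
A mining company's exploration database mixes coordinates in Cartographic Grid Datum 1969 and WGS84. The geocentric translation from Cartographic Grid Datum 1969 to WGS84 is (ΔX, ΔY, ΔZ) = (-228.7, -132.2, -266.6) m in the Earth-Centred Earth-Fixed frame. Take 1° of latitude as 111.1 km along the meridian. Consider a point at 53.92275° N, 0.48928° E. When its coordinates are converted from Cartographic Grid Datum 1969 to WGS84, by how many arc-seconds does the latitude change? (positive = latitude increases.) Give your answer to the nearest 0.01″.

Δφ = 0.93″

sin φ = 0.808224, cos φ = 0.588875, sin λ = 0.008539, cos λ = 0.999964.
North component: ΔN = −sin φ cos λ·ΔX − sin φ sin λ·ΔY + cos φ·ΔZ = −(0.808224)(0.999964)(-228.7) − (0.808224)(0.008539)(-132.2) + (0.588875)(-266.6) = 28.75 m.
1° of latitude spans 111100 m, so Δφ = 28.75 / 111100 × 3600 = 0.932″.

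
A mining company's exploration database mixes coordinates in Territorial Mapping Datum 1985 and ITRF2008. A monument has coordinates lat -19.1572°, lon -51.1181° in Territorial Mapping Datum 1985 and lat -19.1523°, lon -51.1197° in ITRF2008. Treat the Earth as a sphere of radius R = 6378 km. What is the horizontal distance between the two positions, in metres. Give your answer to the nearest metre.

571 m

Δφ = -19.1523° − -19.1572° = +0.0049°; Δλ = -51.1197° − -51.1181° = -0.0016°.
1° along a meridian = πR/180 = 111317 m.
ΔN = Δφ × 111317 = 545.5 m; ΔE = Δλ × 111317 × cos(-19.1572°) = -0.0016 × 111317 × 0.944622 = -168.2 m.
Distance = √(ΔE² + ΔN²) = √((-168.2)² + 545.5²) = 570.8 m.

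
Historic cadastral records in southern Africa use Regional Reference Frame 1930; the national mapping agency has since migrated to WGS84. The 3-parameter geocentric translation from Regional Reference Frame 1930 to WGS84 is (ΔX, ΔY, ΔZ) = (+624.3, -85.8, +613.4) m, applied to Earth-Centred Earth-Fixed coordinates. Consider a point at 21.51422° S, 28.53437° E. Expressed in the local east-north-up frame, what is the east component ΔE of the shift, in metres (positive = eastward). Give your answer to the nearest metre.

At φ = -21.51422°, λ = 28.53437°: sin φ = -0.366732, cos φ = 0.930327, sin λ = 0.477686, cos λ = 0.878531.
ΔE = −sin λ·ΔX + cos λ·ΔY = −(0.477686)·(624.3) + (0.878531)·(-85.8) = -373.60 m.

ΔE = -374 m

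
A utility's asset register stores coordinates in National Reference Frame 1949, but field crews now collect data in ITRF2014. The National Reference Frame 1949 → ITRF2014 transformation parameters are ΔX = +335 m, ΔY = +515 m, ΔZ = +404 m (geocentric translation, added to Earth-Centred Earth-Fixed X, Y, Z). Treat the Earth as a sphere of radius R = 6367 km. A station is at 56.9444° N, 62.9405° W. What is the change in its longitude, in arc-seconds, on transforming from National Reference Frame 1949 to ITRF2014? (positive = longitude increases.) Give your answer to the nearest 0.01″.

Δλ = 31.63″

sin φ = 0.838142, cos φ = 0.545453, sin λ = -0.890535, cos λ = 0.454916.
East component: ΔE = −sin λ·ΔX + cos λ·ΔY = −(-0.890535)(335) + (0.454916)(515) = 532.61 m.
1° of latitude spans πR/180 = 111125 m; at latitude φ, 1° of longitude spans that × cos φ = 60613.5 m, so Δλ = 532.61 / 60613.5 × 3600 = 31.633″.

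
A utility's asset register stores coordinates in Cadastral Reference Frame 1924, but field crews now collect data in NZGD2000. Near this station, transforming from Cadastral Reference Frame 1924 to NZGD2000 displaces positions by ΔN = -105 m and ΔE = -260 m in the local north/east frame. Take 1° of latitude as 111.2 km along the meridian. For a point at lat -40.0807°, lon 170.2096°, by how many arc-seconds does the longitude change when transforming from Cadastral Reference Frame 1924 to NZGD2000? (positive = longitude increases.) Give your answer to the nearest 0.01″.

At latitude -40.0807°, cos φ = 0.765138.
1° of longitude at this latitude = 111.2 × cos φ = 85.08 km, so Δλ = -260.0 / 85083.4 = -0.0030558° = -11.001″.

Δλ = -11.00″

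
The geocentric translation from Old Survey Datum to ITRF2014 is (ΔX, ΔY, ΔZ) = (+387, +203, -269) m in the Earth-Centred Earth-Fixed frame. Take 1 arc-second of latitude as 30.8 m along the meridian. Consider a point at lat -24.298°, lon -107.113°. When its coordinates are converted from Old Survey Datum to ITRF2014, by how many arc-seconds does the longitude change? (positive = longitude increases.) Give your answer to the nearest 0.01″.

Δλ = 11.05″

sin φ = -0.411483, cos φ = 0.911418, sin λ = -0.955726, cos λ = -0.294257.
East component: ΔE = −sin λ·ΔX + cos λ·ΔY = −(-0.955726)(387) + (-0.294257)(203) = 310.13 m.
1° of latitude spans 3600 × 30.80 = 110880 m; at latitude φ, 1° of longitude spans that × cos φ = 101058.0 m, so Δλ = 310.13 / 101058.0 × 3600 = 11.048″.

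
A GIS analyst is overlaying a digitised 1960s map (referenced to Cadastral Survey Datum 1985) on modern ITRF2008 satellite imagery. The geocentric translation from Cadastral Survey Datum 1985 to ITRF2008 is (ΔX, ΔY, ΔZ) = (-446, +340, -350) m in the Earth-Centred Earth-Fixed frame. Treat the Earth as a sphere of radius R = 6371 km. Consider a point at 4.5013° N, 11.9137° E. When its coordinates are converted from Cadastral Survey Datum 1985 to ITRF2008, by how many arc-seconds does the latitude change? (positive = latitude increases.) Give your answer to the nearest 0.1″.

sin φ = 0.078482, cos φ = 0.996916, sin λ = 0.206438, cos λ = 0.978460.
North component: ΔN = −sin φ cos λ·ΔX − sin φ sin λ·ΔY + cos φ·ΔZ = −(0.078482)(0.978460)(-446) − (0.078482)(0.206438)(340) + (0.996916)(-350) = -320.18 m.
1° of latitude spans πR/180 = 111195 m, so Δφ = -320.18 / 111195 × 3600 = -10.366″.

Δφ = -10.4″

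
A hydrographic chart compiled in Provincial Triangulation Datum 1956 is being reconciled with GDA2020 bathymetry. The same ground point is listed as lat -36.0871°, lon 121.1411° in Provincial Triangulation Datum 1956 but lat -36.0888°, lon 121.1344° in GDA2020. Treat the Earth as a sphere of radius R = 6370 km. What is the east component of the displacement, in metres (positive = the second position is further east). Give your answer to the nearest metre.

Δφ = -36.0888° − -36.0871° = -0.0017°; Δλ = 121.1344° − 121.1411° = -0.0067°.
1° along a meridian = πR/180 = 111177 m.
ΔN = Δφ × 111177 = -189.0 m; ΔE = Δλ × 111177 × cos(-36.0871°) = -0.0067 × 111177 × 0.808123 = -602.0 m.

ΔE = -602 m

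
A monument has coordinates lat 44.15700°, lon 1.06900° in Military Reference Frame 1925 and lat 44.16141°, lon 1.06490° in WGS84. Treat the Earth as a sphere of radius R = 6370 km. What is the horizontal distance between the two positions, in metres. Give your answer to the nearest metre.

589 m

Δφ = 44.16141° − 44.15700° = +0.00441°; Δλ = 1.06490° − 1.06900° = -0.00410°.
1° along a meridian = πR/180 = 111177 m.
ΔN = Δφ × 111177 = 490.3 m; ΔE = Δλ × 111177 × cos(44.15700°) = -0.00410 × 111177 × 0.717434 = -327.0 m.
Distance = √(ΔE² + ΔN²) = √((-327.0)² + 490.3²) = 589.3 m.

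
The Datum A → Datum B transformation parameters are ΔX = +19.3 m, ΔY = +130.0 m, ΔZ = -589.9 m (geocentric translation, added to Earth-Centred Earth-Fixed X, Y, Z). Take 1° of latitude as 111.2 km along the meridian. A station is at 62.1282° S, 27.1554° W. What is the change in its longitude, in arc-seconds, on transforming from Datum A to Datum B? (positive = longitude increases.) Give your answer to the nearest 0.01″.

Δλ = 8.62″

sin φ = -0.883996, cos φ = 0.467495, sin λ = -0.456405, cos λ = 0.889772.
East component: ΔE = −sin λ·ΔX + cos λ·ΔY = −(-0.456405)(19.3) + (0.889772)(130.0) = 124.48 m.
1° of latitude spans 111200 m; at latitude φ, 1° of longitude spans that × cos φ = 51985.4 m, so Δλ = 124.48 / 51985.4 × 3600 = 8.620″.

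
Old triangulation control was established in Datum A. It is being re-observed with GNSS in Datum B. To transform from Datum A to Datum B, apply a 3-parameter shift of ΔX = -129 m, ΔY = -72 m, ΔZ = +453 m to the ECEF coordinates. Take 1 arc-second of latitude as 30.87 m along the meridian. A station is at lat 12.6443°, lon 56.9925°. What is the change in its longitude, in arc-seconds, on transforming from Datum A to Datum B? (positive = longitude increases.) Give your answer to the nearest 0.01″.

Δλ = 2.29″

sin φ = 0.218898, cos φ = 0.975748, sin λ = 0.838599, cos λ = 0.544749.
East component: ΔE = −sin λ·ΔX + cos λ·ΔY = −(0.838599)(-129) + (0.544749)(-72) = 68.96 m.
1° of latitude spans 3600 × 30.87 = 111132 m; at latitude φ, 1° of longitude spans that × cos φ = 108436.8 m, so Δλ = 68.96 / 108436.8 × 3600 = 2.289″.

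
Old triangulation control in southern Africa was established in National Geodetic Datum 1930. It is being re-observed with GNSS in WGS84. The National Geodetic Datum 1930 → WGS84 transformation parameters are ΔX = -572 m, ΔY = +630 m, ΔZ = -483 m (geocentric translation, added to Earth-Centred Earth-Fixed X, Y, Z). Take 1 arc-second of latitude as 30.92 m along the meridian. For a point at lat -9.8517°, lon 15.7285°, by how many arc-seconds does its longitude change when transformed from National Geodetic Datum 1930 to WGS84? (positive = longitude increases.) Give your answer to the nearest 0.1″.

sin φ = -0.171099, cos φ = 0.985254, sin λ = 0.271079, cos λ = 0.962557.
East component: ΔE = −sin λ·ΔX + cos λ·ΔY = −(0.271079)(-572) + (0.962557)(630) = 761.47 m.
1° of latitude spans 3600 × 30.92 = 111312 m; at latitude φ, 1° of longitude spans that × cos φ = 109670.6 m, so Δλ = 761.47 / 109670.6 × 3600 = 24.996″.

Δλ = 25.0″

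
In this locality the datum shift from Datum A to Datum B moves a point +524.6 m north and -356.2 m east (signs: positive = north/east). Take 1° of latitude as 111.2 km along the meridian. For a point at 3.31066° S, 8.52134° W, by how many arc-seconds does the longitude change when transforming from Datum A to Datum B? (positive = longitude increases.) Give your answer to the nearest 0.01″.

Δλ = -11.55″

At latitude -3.31066°, cos φ = 0.998331.
1° of longitude at this latitude = 111.2 × cos φ = 111.01 km, so Δλ = -356.2 / 111014.4 = -0.0032086° = -11.551″.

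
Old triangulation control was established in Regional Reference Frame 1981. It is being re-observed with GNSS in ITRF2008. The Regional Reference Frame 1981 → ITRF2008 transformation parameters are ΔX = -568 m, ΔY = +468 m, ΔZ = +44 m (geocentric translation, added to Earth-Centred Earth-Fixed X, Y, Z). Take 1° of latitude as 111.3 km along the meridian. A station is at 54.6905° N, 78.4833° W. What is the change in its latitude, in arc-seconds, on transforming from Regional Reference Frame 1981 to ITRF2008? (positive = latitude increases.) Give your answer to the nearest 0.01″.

sin φ = 0.816042, cos φ = 0.577993, sin λ = -0.979867, cos λ = 0.199654.
North component: ΔN = −sin φ cos λ·ΔX − sin φ sin λ·ΔY + cos φ·ΔZ = −(0.816042)(0.199654)(-568) − (0.816042)(-0.979867)(468) + (0.577993)(44) = 492.19 m.
1° of latitude spans 111300 m, so Δφ = 492.19 / 111300 × 3600 = 15.920″.

Δφ = 15.92″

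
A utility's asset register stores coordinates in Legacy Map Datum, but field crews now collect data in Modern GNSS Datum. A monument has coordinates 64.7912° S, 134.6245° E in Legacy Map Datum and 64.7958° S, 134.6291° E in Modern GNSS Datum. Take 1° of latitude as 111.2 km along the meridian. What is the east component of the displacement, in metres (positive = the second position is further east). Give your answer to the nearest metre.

ΔE = 218 m

Δφ = -64.7958° − -64.7912° = -0.0046°; Δλ = 134.6291° − 134.6245° = +0.0046°.
ΔN = Δφ × 111200 = -511.5 m; ΔE = Δλ × 111200 × cos(-64.7912°) = +0.0046 × 111200 × 0.425918 = 217.9 m.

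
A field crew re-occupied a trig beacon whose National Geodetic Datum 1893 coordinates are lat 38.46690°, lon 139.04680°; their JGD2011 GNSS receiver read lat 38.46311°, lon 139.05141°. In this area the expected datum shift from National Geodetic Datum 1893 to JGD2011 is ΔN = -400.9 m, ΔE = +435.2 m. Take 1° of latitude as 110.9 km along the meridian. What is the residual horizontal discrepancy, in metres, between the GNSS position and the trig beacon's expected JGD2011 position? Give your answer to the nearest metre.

Observed coordinate differences: Δφ = -0.00379°, Δλ = +0.00461°.
Converting to metres (1° lat = 110900 m, cos φ = 0.782968): observed ΔN = -420.3 m, observed ΔE = 400.3 m.
Subtracting the expected shift leaves a residual of -420.3 − (-400.9) = -19.4 m north and 400.3 − (435.2) = -34.9 m east.
Residual distance = √((-19.4)² + (-34.9)²) = 39.9 m.

40 m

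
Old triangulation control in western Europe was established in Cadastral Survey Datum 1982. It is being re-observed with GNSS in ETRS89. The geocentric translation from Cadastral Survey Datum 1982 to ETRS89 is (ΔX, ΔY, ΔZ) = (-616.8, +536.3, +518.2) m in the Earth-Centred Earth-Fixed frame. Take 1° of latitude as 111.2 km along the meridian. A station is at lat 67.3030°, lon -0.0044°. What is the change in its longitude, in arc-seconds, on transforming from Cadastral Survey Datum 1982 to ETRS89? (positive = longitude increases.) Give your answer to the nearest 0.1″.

Δλ = 45.0″

sin φ = 0.922558, cos φ = 0.385858, sin λ = -0.000077, cos λ = 1.000000.
East component: ΔE = −sin λ·ΔX + cos λ·ΔY = −(-0.000077)(-616.8) + (1.000000)(536.3) = 536.25 m.
1° of latitude spans 111200 m; at latitude φ, 1° of longitude spans that × cos φ = 42907.4 m, so Δλ = 536.25 / 42907.4 × 3600 = 44.992″.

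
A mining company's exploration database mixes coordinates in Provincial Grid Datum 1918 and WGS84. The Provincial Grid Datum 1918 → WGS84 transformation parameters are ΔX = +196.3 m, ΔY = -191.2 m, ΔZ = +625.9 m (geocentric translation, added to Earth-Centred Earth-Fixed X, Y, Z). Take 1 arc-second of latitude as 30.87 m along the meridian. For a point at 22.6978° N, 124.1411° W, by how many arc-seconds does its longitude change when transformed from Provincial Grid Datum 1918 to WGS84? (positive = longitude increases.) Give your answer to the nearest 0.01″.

Δλ = 9.47″

sin φ = 0.385871, cos φ = 0.922553, sin λ = -0.827658, cos λ = -0.561233.
East component: ΔE = −sin λ·ΔX + cos λ·ΔY = −(-0.827658)(196.3) + (-0.561233)(-191.2) = 269.78 m.
1° of latitude spans 3600 × 30.87 = 111132 m; at latitude φ, 1° of longitude spans that × cos φ = 102525.1 m, so Δλ = 269.78 / 102525.1 × 3600 = 9.473″.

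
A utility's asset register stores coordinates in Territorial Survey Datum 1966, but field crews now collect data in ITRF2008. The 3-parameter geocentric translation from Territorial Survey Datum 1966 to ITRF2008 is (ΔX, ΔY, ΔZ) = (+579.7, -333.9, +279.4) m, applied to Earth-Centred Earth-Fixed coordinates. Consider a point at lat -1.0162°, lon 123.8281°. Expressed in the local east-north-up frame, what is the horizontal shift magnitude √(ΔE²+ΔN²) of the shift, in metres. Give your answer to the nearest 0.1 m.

The local east axis at (φ, λ) is (−sin λ, cos λ, 0), so ΔE = −sin(123.8281°)·579.7 + cos(123.8281°)·(-333.9) = -295.68 m.
The local north axis is (−sin φ cos λ, −sin φ sin λ, cos φ), giving ΔN = -5.723 − 4.919 + 279.356 = 268.71 m.
Horizontal magnitude = √(ΔE² + ΔN²) = √((-295.68)² + 268.71²) = 399.54 m.

399.5 m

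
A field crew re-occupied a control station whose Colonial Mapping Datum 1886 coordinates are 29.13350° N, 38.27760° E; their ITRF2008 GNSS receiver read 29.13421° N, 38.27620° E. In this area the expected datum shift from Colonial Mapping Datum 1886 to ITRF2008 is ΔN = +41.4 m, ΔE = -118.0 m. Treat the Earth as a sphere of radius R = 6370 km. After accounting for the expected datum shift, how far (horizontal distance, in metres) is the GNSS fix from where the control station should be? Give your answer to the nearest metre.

Observed coordinate differences: Δφ = +0.00071°, Δλ = -0.00140°.
Converting to metres (1° lat = 111177 m, cos φ = 0.873488): observed ΔN = 78.9 m, observed ΔE = -136.0 m.
Subtracting the expected shift leaves a residual of 78.9 − (41.4) = 37.5 m north and -136.0 − (-118.0) = -18.0 m east.
Residual distance = √(37.5² + (-18.0)²) = 41.6 m.

42 m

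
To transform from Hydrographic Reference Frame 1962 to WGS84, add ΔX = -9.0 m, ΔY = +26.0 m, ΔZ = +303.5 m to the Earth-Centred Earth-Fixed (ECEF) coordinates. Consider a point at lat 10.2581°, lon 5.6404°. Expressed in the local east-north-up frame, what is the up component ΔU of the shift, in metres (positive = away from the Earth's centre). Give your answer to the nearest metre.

The local up (radial) axis is (cos φ cos λ, cos φ sin λ, sin φ), giving ΔU = -8.813 + 2.515 + 54.048 = 47.75 m.

ΔU = 48 m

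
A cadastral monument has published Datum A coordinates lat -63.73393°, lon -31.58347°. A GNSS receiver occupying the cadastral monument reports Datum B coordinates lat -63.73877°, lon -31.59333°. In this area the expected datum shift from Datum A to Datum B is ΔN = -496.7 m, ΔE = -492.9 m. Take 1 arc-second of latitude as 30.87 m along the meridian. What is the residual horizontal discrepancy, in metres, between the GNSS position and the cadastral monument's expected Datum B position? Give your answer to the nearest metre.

Observed coordinate differences: Δφ = -0.00484°, Δλ = -0.00986°.
Converting to metres (1° lat = 111132 m, cos φ = 0.442540): observed ΔN = -537.9 m, observed ΔE = -484.9 m.
Subtracting the expected shift leaves a residual of -537.9 − (-496.7) = -41.2 m north and -484.9 − (-492.9) = 8.0 m east.
Residual distance = √((-41.2)² + 8.0²) = 41.9 m.

42 m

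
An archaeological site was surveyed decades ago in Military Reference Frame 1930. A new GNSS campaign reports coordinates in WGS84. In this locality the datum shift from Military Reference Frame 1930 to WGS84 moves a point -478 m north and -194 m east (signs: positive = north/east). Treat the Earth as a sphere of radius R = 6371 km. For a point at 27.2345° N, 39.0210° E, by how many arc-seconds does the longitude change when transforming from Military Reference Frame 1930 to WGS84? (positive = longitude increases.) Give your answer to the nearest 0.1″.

At latitude 27.2345°, cos φ = 0.889141.
One radian of longitude at latitude φ spans R cos φ, so Δλ = ΔE / (R cos φ) = -194.0 / (6371000 × 0.889141) = -3.4247e-05 rad = -7.064″.

Δλ = -7.1″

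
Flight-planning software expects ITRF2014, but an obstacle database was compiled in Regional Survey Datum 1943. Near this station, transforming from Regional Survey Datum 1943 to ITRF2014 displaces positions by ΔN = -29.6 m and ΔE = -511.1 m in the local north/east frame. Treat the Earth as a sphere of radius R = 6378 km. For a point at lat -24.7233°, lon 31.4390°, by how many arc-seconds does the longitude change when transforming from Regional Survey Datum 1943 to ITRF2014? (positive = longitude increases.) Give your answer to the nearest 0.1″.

Δλ = -18.2″

At latitude -24.7233°, cos φ = 0.908338.
One radian of longitude at latitude φ spans R cos φ, so Δλ = ΔE / (R cos φ) = -511.1 / (6378000 × 0.908338) = -8.8221e-05 rad = -18.197″.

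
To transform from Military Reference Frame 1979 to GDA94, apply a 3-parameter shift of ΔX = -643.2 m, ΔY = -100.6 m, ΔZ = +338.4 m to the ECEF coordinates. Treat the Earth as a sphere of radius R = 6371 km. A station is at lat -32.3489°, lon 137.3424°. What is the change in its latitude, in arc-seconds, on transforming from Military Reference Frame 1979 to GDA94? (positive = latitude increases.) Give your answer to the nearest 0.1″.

Δφ = 16.3″

sin φ = -0.535074, cos φ = 0.844805, sin λ = 0.677616, cos λ = -0.735416.
North component: ΔN = −sin φ cos λ·ΔX − sin φ sin λ·ΔY + cos φ·ΔZ = −(-0.535074)(-0.735416)(-643.2) − (-0.535074)(0.677616)(-100.6) + (0.844805)(338.4) = 502.51 m.
1° of latitude spans πR/180 = 111195 m, so Δφ = 502.51 / 111195 × 3600 = 16.269″.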